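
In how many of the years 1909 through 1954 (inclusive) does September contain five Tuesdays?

September has 30 days; it has five Tuesdays when Tuesday falls among the first (month-length − 28) days — i.e. when September 1 is one of Tuesday/Monday.
September 1 by year: 1909:Wed 1910:Thu 1911:Fri 1912:Sun 1913:Mon✓ 1914:Tue✓ 1915:Wed 1916:Fri 1917:Sat 1918:Sun 1919:Mon✓ 1920:Wed 1921:Thu 1922:Fri 1923:Sat …(16 more)… 1940:Sun 1941:Mon✓ 1942:Tue✓ 1943:Wed 1944:Fri 1945:Sat 1946:Sun 1947:Mon✓ 1948:Wed 1949:Thu 1950:Fri 1951:Sat 1952:Mon✓ 1953:Tue✓ 1954:Wed
Years with five Tuesdays: 1913, 1914, 1919, 1924, 1925, 1930, 1931, 1936, 1941, 1942, 1947, 1952, 1953 → 13.

13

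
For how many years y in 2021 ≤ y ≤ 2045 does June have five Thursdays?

June has 30 days; it has five Thursdays when Thursday falls among the first (month-length − 28) days — i.e. when June 1 is one of Thursday/Wednesday.
June 1 by year: 2021:Tue 2022:Wed✓ 2023:Thu✓ 2024:Sat 2025:Sun 2026:Mon 2027:Tue 2028:Thu✓ 2029:Fri 2030:Sat 2031:Sun 2032:Tue 2033:Wed✓ 2034:Thu✓ 2035:Fri 2036:Sun 2037:Mon 2038:Tue 2039:Wed✓ 2040:Fri 2041:Sat 2042:Sun 2043:Mon 2044:Wed✓ 2045:Thu✓
Years with five Thursdays: 2022, 2023, 2028, 2033, 2034, 2039, 2044, 2045 → 8.

8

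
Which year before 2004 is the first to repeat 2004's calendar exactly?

Two years share a calendar iff Jan 1 falls on the same weekday and both are leap or both are common. 2004: Jan 1 is Thursday, leap year.
2003: Jan 1 Wednesday, common
2002: Jan 1 Tuesday, common
2001: Jan 1 Monday, common
2000: Jan 1 Saturday, leap
1999: Jan 1 Friday, common
1998: Jan 1 Thursday, common
1997: Jan 1 Wednesday, common
1996: Jan 1 Monday, leap
1995: Jan 1 Sunday, common
1994: Jan 1 Saturday, common
1993: Jan 1 Friday, common
1992: Jan 1 Wednesday, leap
1991: Jan 1 Tuesday, common
1990: Jan 1 Monday, common
1989: Jan 1 Sunday, common
1988: Jan 1 Friday, leap
1987: Jan 1 Thursday, common
1986: Jan 1 Wednesday, common
1985: Jan 1 Tuesday, common
1984: Jan 1 Sunday, leap
1983: Jan 1 Saturday, common
1982: Jan 1 Friday, common
1981: Jan 1 Thursday, common
1980: Jan 1 Tuesday, leap
1979: Jan 1 Monday, common
1978: Jan 1 Sunday, common
1977: Jan 1 Saturday, common
1976: Jan 1 Thursday, leap
1976 matches on both conditions.

1976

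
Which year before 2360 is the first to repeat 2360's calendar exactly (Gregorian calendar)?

Two years share a calendar iff Jan 1 falls on the same weekday and both are leap or both are common. 2360: Jan 1 is Friday, leap year.
2359: Jan 1 Thursday, common
2358: Jan 1 Wednesday, common
2357: Jan 1 Tuesday, common
2356: Jan 1 Sunday, leap
2355: Jan 1 Saturday, common
2354: Jan 1 Friday, common
2353: Jan 1 Thursday, common
2352: Jan 1 Tuesday, leap
2351: Jan 1 Monday, common
2350: Jan 1 Sunday, common
2349: Jan 1 Saturday, common
2348: Jan 1 Thursday, leap
2347: Jan 1 Wednesday, common
2346: Jan 1 Tuesday, common
2345: Jan 1 Monday, common
2344: Jan 1 Saturday, leap
2343: Jan 1 Friday, common
2342: Jan 1 Thursday, common
2341: Jan 1 Wednesday, common
2340: Jan 1 Monday, leap
2339: Jan 1 Sunday, common
2338: Jan 1 Saturday, common
2337: Jan 1 Friday, common
2336: Jan 1 Wednesday, leap
2335: Jan 1 Tuesday, common
2334: Jan 1 Monday, common
2333: Jan 1 Sunday, common
2332: Jan 1 Friday, leap
2332 matches on both conditions.

2332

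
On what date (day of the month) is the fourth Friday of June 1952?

June 1, 1952 is a Sunday, so the first Friday is the 6th.
The fourth Friday is 6 + 21 = 27.

27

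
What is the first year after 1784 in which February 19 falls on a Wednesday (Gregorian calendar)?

1794

From one year to the next, a fixed date's weekday advances by 1, or by 2 when a Feb 29 lies between the two dates.
1784: February 19 is Thursday.
1785: Saturday (+2)
1786: Sunday (+1)
1787: Monday (+1)
1788: Tuesday (+1)
1789: Thursday (+2)
1790: Friday (+1)
1791: Saturday (+1)
1792: Sunday (+1)
1793: Tuesday (+2)
1794: Wednesday (+1)
February 19 falls on a Wednesday in 1794.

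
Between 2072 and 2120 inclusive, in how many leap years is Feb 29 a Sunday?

1

Leap years in 2072–2120: 12 of them.
Feb 29 weekday advances by 5 (mod 7) from one leap year to the next four years later (or differs when a century non-leap intervenes).
Leap-day weekdays: 2072:Mon 2076:Sat 2080:Thu 2084:Tue 2088:Sun✓ 2092:Fri 2096:Wed 2104:Fri 2108:Wed 2112:Mon 2116:Sat 2120:Thu
Sunday: 2088 → 1.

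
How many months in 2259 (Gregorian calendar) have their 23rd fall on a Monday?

Check the 23rd of each month of 2259: Jan 23: Sun, Feb 23: Wed, Mar 23: Wed, Apr 23: Sat, May 23: Mon, Jun 23: Thu, Jul 23: Sat, Aug 23: Tue, Sep 23: Fri, Oct 23: Sun, Nov 23: Wed, Dec 23: Fri.
Monday occurs in May — 1 month.

1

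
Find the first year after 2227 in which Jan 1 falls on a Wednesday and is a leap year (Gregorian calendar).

2240

Jan 1 advances by 2 weekdays after a leap year and by 1 after a common year.
2227: Jan 1 is Monday.
2228: Tuesday (leap)
2229: Thursday
2230: Friday
2231: Saturday
2232: Sunday (leap)
2233: Tuesday
2234: Wednesday
2235: Thursday
2236: Friday (leap)
2237: Sunday
2238: Monday
2239: Tuesday
2240: Wednesday (leap)
2240 begins on a Wednesday and is a leap year.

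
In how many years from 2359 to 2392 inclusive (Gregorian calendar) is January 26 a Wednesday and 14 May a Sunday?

1

Check each year's weekday for January 26 and 14 May:
  2359: Mon/Thu  2360: Tue/Sat  2361: Thu/Sun  2362: Fri/Mon  2363: Sat/Tue  2364: Sun/Thu  2365: Tue/Fri  2366: Wed/Sat  2367: Thu/Sun  2368: Fri/Tue  2369: Sun/Wed  2370: Mon/Thu  2371: Tue/Fri  2372: Wed/Sun ✓  …(6 more)…  2379: Fri/Mon  2380: Sat/Wed  2381: Mon/Thu  2382: Tue/Fri  2383: Wed/Sat  2384: Thu/Mon  2385: Sat/Tue  2386: Sun/Wed  2387: Mon/Thu  2388: Tue/Sat  2389: Thu/Sun  2390: Fri/Mon  2391: Sat/Tue  2392: Sun/Thu
Both conditions hold in: 2372 — 1.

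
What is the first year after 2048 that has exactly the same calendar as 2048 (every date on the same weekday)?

2076

Two years share a calendar iff Jan 1 falls on the same weekday and both are leap or both are common. 2048: Jan 1 is Wednesday, leap year.
2049: Jan 1 Friday, common
2050: Jan 1 Saturday, common
2051: Jan 1 Sunday, common
2052: Jan 1 Monday, leap
2053: Jan 1 Wednesday, common
2054: Jan 1 Thursday, common
2055: Jan 1 Friday, common
2056: Jan 1 Saturday, leap
2057: Jan 1 Monday, common
2058: Jan 1 Tuesday, common
2059: Jan 1 Wednesday, common
2060: Jan 1 Thursday, leap
2061: Jan 1 Saturday, common
2062: Jan 1 Sunday, common
2063: Jan 1 Monday, common
2064: Jan 1 Tuesday, leap
2065: Jan 1 Thursday, common
2066: Jan 1 Friday, common
2067: Jan 1 Saturday, common
2068: Jan 1 Sunday, leap
2069: Jan 1 Tuesday, common
2070: Jan 1 Wednesday, common
2071: Jan 1 Thursday, common
2072: Jan 1 Friday, leap
2073: Jan 1 Sunday, common
2074: Jan 1 Monday, common
2075: Jan 1 Tuesday, common
2076: Jan 1 Wednesday, leap
2076 matches on both conditions.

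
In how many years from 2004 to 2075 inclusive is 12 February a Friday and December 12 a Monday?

3

Check each year's weekday for 12 February and December 12:
  2004: Thu/Sun  2005: Sat/Mon  2006: Sun/Tue  2007: Mon/Wed  2008: Tue/Fri  2009: Thu/Sat  2010: Fri/Sun  2011: Sat/Mon  2012: Sun/Wed  2013: Tue/Thu  2014: Wed/Fri  2015: Thu/Sat  2016: Fri/Mon ✓  2017: Sun/Tue  …(44 more)…  2062: Sun/Tue  2063: Mon/Wed  2064: Tue/Fri  2065: Thu/Sat  2066: Fri/Sun  2067: Sat/Mon  2068: Sun/Wed  2069: Tue/Thu  2070: Wed/Fri  2071: Thu/Sat  2072: Fri/Mon ✓  2073: Sun/Tue  2074: Mon/Wed  2075: Tue/Thu
Both conditions hold in: 2016, 2044, 2072 — 3.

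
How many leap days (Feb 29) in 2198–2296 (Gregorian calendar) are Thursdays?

Leap years in 2198–2296: 24 of them.
Feb 29 weekday advances by 5 (mod 7) from one leap year to the next four years later (or differs when a century non-leap intervenes).
Leap-day weekdays: 2204:Wed 2208:Mon 2212:Sat 2216:Thu✓ 2220:Tue 2224:Sun 2228:Fri 2232:Wed 2236:Mon 2240:Sat 2244:Thu✓ 2248:Tue 2252:Sun 2256:Fri 2260:Wed 2264:Mon 2268:Sat 2272:Thu✓ 2276:Tue 2280:Sun 2284:Fri 2288:Wed 2292:Mon 2296:Sat
Thursday: 2216, 2244, 2272 → 3.

3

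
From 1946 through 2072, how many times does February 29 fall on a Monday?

Leap years in 1946–2072: 32 of them.
Feb 29 weekday advances by 5 (mod 7) from one leap year to the next four years later (or differs when a century non-leap intervenes).
Leap-day weekdays: 1948:Sun 1952:Fri 1956:Wed 1960:Mon✓ 1964:Sat 1968:Thu 1972:Tue 1976:Sun 1980:Fri 1984:Wed 1988:Mon✓ 1992:Sat 1996:Thu …(6 more)… 2024:Thu 2028:Tue 2032:Sun 2036:Fri 2040:Wed 2044:Mon✓ 2048:Sat 2052:Thu 2056:Tue 2060:Sun 2064:Fri 2068:Wed 2072:Mon✓
Monday: 1960, 1988, 2016, 2044, 2072 → 5.

5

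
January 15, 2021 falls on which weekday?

January 1, 2021 is a Friday.
January 15 is day 15 of the year, i.e. 14 days after Jan 1.
14 mod 7 = 0, so advance 0 weekdays from Friday: Friday.

Friday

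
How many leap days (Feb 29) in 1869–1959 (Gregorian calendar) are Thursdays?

Leap years in 1869–1959: 21 of them.
Feb 29 weekday advances by 5 (mod 7) from one leap year to the next four years later (or differs when a century non-leap intervenes).
Leap-day weekdays: 1872:Thu✓ 1876:Tue 1880:Sun 1884:Fri 1888:Wed 1892:Mon 1896:Sat 1904:Mon 1908:Sat 1912:Thu✓ 1916:Tue 1920:Sun 1924:Fri 1928:Wed 1932:Mon 1936:Sat 1940:Thu✓ 1944:Tue 1948:Sun 1952:Fri 1956:Wed
Thursday: 1872, 1912, 1940 → 3.

3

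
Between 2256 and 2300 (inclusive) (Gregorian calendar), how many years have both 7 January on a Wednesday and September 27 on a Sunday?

Check each year's weekday for 7 January and September 27:
  2256: Mon/Sat  2257: Wed/Sun ✓  2258: Thu/Mon  2259: Fri/Tue  2260: Sat/Thu  2261: Mon/Fri  2262: Tue/Sat  2263: Wed/Sun ✓  2264: Thu/Tue  2265: Sat/Wed  2266: Sun/Thu  2267: Mon/Fri  2268: Tue/Sun  2269: Thu/Mon  …(17 more)…  2287: Fri/Tue  2288: Sat/Thu  2289: Mon/Fri  2290: Tue/Sat  2291: Wed/Sun ✓  2292: Thu/Tue  2293: Sat/Wed  2294: Sun/Thu  2295: Mon/Fri  2296: Tue/Sun  2297: Thu/Mon  2298: Fri/Tue  2299: Sat/Wed  2300: Sun/Thu
Both conditions hold in: 2257, 2263, 2274, 2285, 2291 — 5.

5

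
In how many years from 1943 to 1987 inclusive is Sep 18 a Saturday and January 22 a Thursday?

Check each year's weekday for Sep 18 and January 22:
  1943: Sat/Fri  1944: Mon/Sat  1945: Tue/Mon  1946: Wed/Tue  1947: Thu/Wed  1948: Sat/Thu ✓  1949: Sun/Sat  1950: Mon/Sun  1951: Tue/Mon  1952: Thu/Tue  1953: Fri/Thu  1954: Sat/Fri  1955: Sun/Sat  1956: Tue/Sun  …(17 more)…  1974: Wed/Tue  1975: Thu/Wed  1976: Sat/Thu ✓  1977: Sun/Sat  1978: Mon/Sun  1979: Tue/Mon  1980: Thu/Tue  1981: Fri/Thu  1982: Sat/Fri  1983: Sun/Sat  1984: Tue/Sun  1985: Wed/Tue  1986: Thu/Wed  1987: Fri/Thu
Both conditions hold in: 1948, 1976 — 2.

2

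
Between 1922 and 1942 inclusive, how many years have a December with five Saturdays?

9

December has 31 days; it has five Saturdays when Saturday falls among the first (month-length − 28) days — i.e. when December 1 is one of Saturday/Friday/Thursday.
December 1 by year: 1922:Fri✓ 1923:Sat✓ 1924:Mon 1925:Tue 1926:Wed 1927:Thu✓ 1928:Sat✓ 1929:Sun 1930:Mon 1931:Tue 1932:Thu✓ 1933:Fri✓ 1934:Sat✓ 1935:Sun 1936:Tue 1937:Wed 1938:Thu✓ 1939:Fri✓ 1940:Sun 1941:Mon 1942:Tue
Years with five Saturdays: 1922, 1923, 1927, 1928, 1932, 1933, 1934, 1938, 1939 → 9.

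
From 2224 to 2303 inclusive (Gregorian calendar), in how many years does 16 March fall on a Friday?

Track 16 March's weekday year by year (advancing +1, or +2 across a Feb 29):
  2224: Tue  2225: Wed (+1)  2226: Thu (+1)  2227: Fri (+1) ✓  2228: Sun (+2)
  2229: Mon (+1)  2230: Tue (+1)  2231: Wed (+1)  2232: Fri (+2) ✓  2233: Sat (+1)
  2234: Sun (+1)  2235: Mon (+1)  2236: Wed (+2)  2237: Thu (+1)  … (52 more years) …
  2290: Sun (+1)  2291: Mon (+1)  2292: Wed (+2)  2293: Thu (+1)  2294: Fri (+1) ✓
  2295: Sat (+1)  2296: Mon (+2)  2297: Tue (+1)  2298: Wed (+1)  2299: Thu (+1)
  2300: Fri (+1) ✓  2301: Sat (+1)  2302: Sun (+1)  2303: Mon (+1)
Friday years: 2227, 2232, 2238, 2249, 2255, 2260, 2266, 2277, 2283, 2288, 2294, 2300 — 12 in total.

12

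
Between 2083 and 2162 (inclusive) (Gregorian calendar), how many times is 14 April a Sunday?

Track 14 April's weekday year by year (advancing +1, or +2 across a Feb 29):
  2083: Wed  2084: Fri (+2)  2085: Sat (+1)  2086: Sun (+1) ✓  2087: Mon (+1)
  2088: Wed (+2)  2089: Thu (+1)  2090: Fri (+1)  2091: Sat (+1)  2092: Mon (+2)
  2093: Tue (+1)  2094: Wed (+1)  2095: Thu (+1)  2096: Sat (+2)  … (52 more years) …
  2149: Mon (+1)  2150: Tue (+1)  2151: Wed (+1)  2152: Fri (+2)  2153: Sat (+1)
  2154: Sun (+1) ✓  2155: Mon (+1)  2156: Wed (+2)  2157: Thu (+1)  2158: Fri (+1)
  2159: Sat (+1)  2160: Mon (+2)  2161: Tue (+1)  2162: Wed (+1)
Sunday years: 2086, 2097, 2109, 2115, 2120, 2126, 2137, 2143, 2148, 2154 — 10 in total.

10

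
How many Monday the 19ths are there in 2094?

Check the 19th of each month of 2094: Jan 19: Tue, Feb 19: Fri, Mar 19: Fri, Apr 19: Mon, May 19: Wed, Jun 19: Sat, Jul 19: Mon, Aug 19: Thu, Sep 19: Sun, Oct 19: Tue, Nov 19: Fri, Dec 19: Sun.
Monday occurs in April, July — 2 months.

2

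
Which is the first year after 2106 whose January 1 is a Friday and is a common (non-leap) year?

2117

Jan 1 advances by 2 weekdays after a leap year and by 1 after a common year.
2106: Jan 1 is Friday.
2107: Saturday
2108: Sunday (leap)
2109: Tuesday
2110: Wednesday
2111: Thursday
2112: Friday (leap)
2113: Sunday
2114: Monday
2115: Tuesday
2116: Wednesday (leap)
2117: Friday
2117 begins on a Friday and is a common year.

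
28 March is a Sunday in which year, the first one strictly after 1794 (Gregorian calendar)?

1802

From one year to the next, a fixed date's weekday advances by 1, or by 2 when a Feb 29 lies between the two dates.
1794: March 28 is Friday.
1795: Saturday (+1)
1796: Monday (+2)
1797: Tuesday (+1)
1798: Wednesday (+1)
1799: Thursday (+1)
1800: Friday (+1)
1801: Saturday (+1)
1802: Sunday (+1)
28 March falls on a Sunday in 1802.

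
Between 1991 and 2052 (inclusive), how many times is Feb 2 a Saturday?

9

Track Feb 2's weekday year by year (advancing +1, or +2 across a Feb 29):
  1991: Sat ✓  1992: Sun (+1)  1993: Tue (+2)  1994: Wed (+1)  1995: Thu (+1)
  1996: Fri (+1)  1997: Sun (+2)  1998: Mon (+1)  1999: Tue (+1)  2000: Wed (+1)
  2001: Fri (+2)  2002: Sat (+1) ✓  2003: Sun (+1)  2004: Mon (+1)  … (34 more years) …
  2039: Wed (+1)  2040: Thu (+1)  2041: Sat (+2) ✓  2042: Sun (+1)  2043: Mon (+1)
  2044: Tue (+1)  2045: Thu (+2)  2046: Fri (+1)  2047: Sat (+1) ✓  2048: Sun (+1)
  2049: Tue (+2)  2050: Wed (+1)  2051: Thu (+1)  2052: Fri (+1)
Saturday years: 1991, 2002, 2008, 2013, 2019, 2030, 2036, 2041, 2047 — 9 in total.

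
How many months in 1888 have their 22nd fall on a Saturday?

2

Check the 22nd of each month of 1888: Jan 22: Sun, Feb 22: Wed, Mar 22: Thu, Apr 22: Sun, May 22: Tue, Jun 22: Fri, Jul 22: Sun, Aug 22: Wed, Sep 22: Sat, Oct 22: Mon, Nov 22: Thu, Dec 22: Sat.
Saturday occurs in September, December — 2 months.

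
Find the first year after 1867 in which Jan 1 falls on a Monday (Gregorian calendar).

Jan 1 advances by 2 weekdays after a leap year and by 1 after a common year.
1867: Jan 1 is Tuesday.
1868: Wednesday (leap)
1869: Friday
1870: Saturday
1871: Sunday
1872: Monday (leap)
1872 begins on a Monday

1872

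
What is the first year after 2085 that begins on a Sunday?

2090

Jan 1 advances by 2 weekdays after a leap year and by 1 after a common year.
2085: Jan 1 is Monday.
2086: Tuesday
2087: Wednesday
2088: Thursday (leap)
2089: Saturday
2090: Sunday
2090 begins on a Sunday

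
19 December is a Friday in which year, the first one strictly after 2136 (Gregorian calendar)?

2138

From one year to the next, a fixed date's weekday advances by 1, or by 2 when a Feb 29 lies between the two dates.
2136: December 19 is Wednesday.
2137: Thursday (+1)
2138: Friday (+1)
19 December falls on a Friday in 2138.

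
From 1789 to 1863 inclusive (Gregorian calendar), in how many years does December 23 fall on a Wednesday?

Track December 23's weekday year by year (advancing +1, or +2 across a Feb 29):
  1789: Wed ✓  1790: Thu (+1)  1791: Fri (+1)  1792: Sun (+2)  1793: Mon (+1)
  1794: Tue (+1)  1795: Wed (+1) ✓  1796: Fri (+2)  1797: Sat (+1)  1798: Sun (+1)
  1799: Mon (+1)  1800: Tue (+1)  1801: Wed (+1) ✓  1802: Thu (+1)  … (47 more years) …
  1850: Mon (+1)  1851: Tue (+1)  1852: Thu (+2)  1853: Fri (+1)  1854: Sat (+1)
  1855: Sun (+1)  1856: Tue (+2)  1857: Wed (+1) ✓  1858: Thu (+1)  1859: Fri (+1)
  1860: Sun (+2)  1861: Mon (+1)  1862: Tue (+1)  1863: Wed (+1) ✓
Wednesday years: 1789, 1795, 1801, 1807, 1812, 1818, 1829, 1835, 1840, 1846, 1857, 1863 — 12 in total.

12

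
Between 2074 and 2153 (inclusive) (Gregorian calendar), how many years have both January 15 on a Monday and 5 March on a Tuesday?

3

Check each year's weekday for January 15 and 5 March:
  2074: Mon/Mon  2075: Tue/Tue  2076: Wed/Thu  2077: Fri/Fri  2078: Sat/Sat  2079: Sun/Sun  2080: Mon/Tue ✓  2081: Wed/Wed  2082: Thu/Thu  2083: Fri/Fri  2084: Sat/Sun  2085: Mon/Mon  2086: Tue/Tue  2087: Wed/Wed  …(52 more)…  2140: Fri/Sat  2141: Sun/Sun  2142: Mon/Mon  2143: Tue/Tue  2144: Wed/Thu  2145: Fri/Fri  2146: Sat/Sat  2147: Sun/Sun  2148: Mon/Tue ✓  2149: Wed/Wed  2150: Thu/Thu  2151: Fri/Fri  2152: Sat/Sun  2153: Mon/Mon
Both conditions hold in: 2080, 2120, 2148 — 3.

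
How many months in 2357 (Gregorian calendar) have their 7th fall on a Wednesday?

Check the 7th of each month of 2357: Jan 7: Mon, Feb 7: Thu, Mar 7: Thu, Apr 7: Sun, May 7: Tue, Jun 7: Fri, Jul 7: Sun, Aug 7: Wed, Sep 7: Sat, Oct 7: Mon, Nov 7: Thu, Dec 7: Sat.
Wednesday occurs in August — 1 month.

1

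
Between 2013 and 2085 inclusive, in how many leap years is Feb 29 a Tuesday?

3

Leap years in 2013–2085: 18 of them.
Feb 29 weekday advances by 5 (mod 7) from one leap year to the next four years later (or differs when a century non-leap intervenes).
Leap-day weekdays: 2016:Mon 2020:Sat 2024:Thu 2028:Tue✓ 2032:Sun 2036:Fri 2040:Wed 2044:Mon 2048:Sat 2052:Thu 2056:Tue✓ 2060:Sun 2064:Fri 2068:Wed 2072:Mon 2076:Sat 2080:Thu 2084:Tue✓
Tuesday: 2028, 2056, 2084 → 3.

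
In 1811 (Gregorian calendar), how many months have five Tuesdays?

5

A month of length L has five Tuesdays iff its first Tuesday is on day ≤ L−28 (so day 1–3 in a 31-day month, 1–2 in a 30-day month, day 1 in a leap February).
Checking each month of 1811: Jan starts Tue (31d) ✓; Feb starts Fri (28d); Mar starts Fri (31d); Apr starts Mon (30d) ✓; May starts Wed (31d); Jun starts Sat (30d); Jul starts Mon (31d) ✓; Aug starts Thu (31d); Sep starts Sun (30d); Oct starts Tue (31d) ✓; Nov starts Fri (30d); Dec starts Sun (31d) ✓.
Five-Tuesday months: January, April, July, October, December → 5.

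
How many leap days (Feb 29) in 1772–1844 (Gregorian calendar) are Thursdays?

Leap years in 1772–1844: 18 of them.
Feb 29 weekday advances by 5 (mod 7) from one leap year to the next four years later (or differs when a century non-leap intervenes).
Leap-day weekdays: 1772:Sat 1776:Thu✓ 1780:Tue 1784:Sun 1788:Fri 1792:Wed 1796:Mon 1804:Wed 1808:Mon 1812:Sat 1816:Thu✓ 1820:Tue 1824:Sun 1828:Fri 1832:Wed 1836:Mon 1840:Sat 1844:Thu✓
Thursday: 1776, 1816, 1844 → 3.

3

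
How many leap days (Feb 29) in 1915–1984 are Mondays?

Leap years in 1915–1984: 18 of them.
Feb 29 weekday advances by 5 (mod 7) from one leap year to the next four years later (or differs when a century non-leap intervenes).
Leap-day weekdays: 1916:Tue 1920:Sun 1924:Fri 1928:Wed 1932:Mon✓ 1936:Sat 1940:Thu 1944:Tue 1948:Sun 1952:Fri 1956:Wed 1960:Mon✓ 1964:Sat 1968:Thu 1972:Tue 1976:Sun 1980:Fri 1984:Wed
Monday: 1932, 1960 → 2.

2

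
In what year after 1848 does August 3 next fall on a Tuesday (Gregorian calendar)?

From one year to the next, a fixed date's weekday advances by 1, or by 2 when a Feb 29 lies between the two dates.
1848: August 3 is Thursday.
1849: Friday (+1)
1850: Saturday (+1)
1851: Sunday (+1)
1852: Tuesday (+2)
August 3 falls on a Tuesday in 1852.

1852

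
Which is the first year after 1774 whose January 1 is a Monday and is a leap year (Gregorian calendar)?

Jan 1 advances by 2 weekdays after a leap year and by 1 after a common year.
1774: Jan 1 is Saturday.
1775: Sunday
1776: Monday (leap)
1776 begins on a Monday and is a leap year.

1776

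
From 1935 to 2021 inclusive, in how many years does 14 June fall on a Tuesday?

Track 14 June's weekday year by year (advancing +1, or +2 across a Feb 29):
  1935: Fri  1936: Sun (+2)  1937: Mon (+1)  1938: Tue (+1) ✓  1939: Wed (+1)
  1940: Fri (+2)  1941: Sat (+1)  1942: Sun (+1)  1943: Mon (+1)  1944: Wed (+2)
  1945: Thu (+1)  1946: Fri (+1)  1947: Sat (+1)  1948: Mon (+2)  … (59 more years) …
  2008: Sat (+2)  2009: Sun (+1)  2010: Mon (+1)  2011: Tue (+1) ✓  2012: Thu (+2)
  2013: Fri (+1)  2014: Sat (+1)  2015: Sun (+1)  2016: Tue (+2) ✓  2017: Wed (+1)
  2018: Thu (+1)  2019: Fri (+1)  2020: Sun (+2)  2021: Mon (+1)
Tuesday years: 1938, 1949, 1955, 1960, 1966, 1977, 1983, 1988, 1994, 2005, 2011, 2016 — 12 in total.

12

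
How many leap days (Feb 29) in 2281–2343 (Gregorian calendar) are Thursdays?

2

Leap years in 2281–2343: 14 of them.
Feb 29 weekday advances by 5 (mod 7) from one leap year to the next four years later (or differs when a century non-leap intervenes).
Leap-day weekdays: 2284:Fri 2288:Wed 2292:Mon 2296:Sat 2304:Mon 2308:Sat 2312:Thu✓ 2316:Tue 2320:Sun 2324:Fri 2328:Wed 2332:Mon 2336:Sat 2340:Thu✓
Thursday: 2312, 2340 → 2.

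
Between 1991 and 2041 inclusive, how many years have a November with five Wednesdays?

14

November has 30 days; it has five Wednesdays when Wednesday falls among the first (month-length − 28) days — i.e. when November 1 is one of Wednesday/Tuesday.
November 1 by year: 1991:Fri 1992:Sun 1993:Mon 1994:Tue✓ 1995:Wed✓ 1996:Fri 1997:Sat 1998:Sun 1999:Mon 2000:Wed✓ 2001:Thu 2002:Fri 2003:Sat 2004:Mon 2005:Tue✓ …(21 more)… 2027:Mon 2028:Wed✓ 2029:Thu 2030:Fri 2031:Sat 2032:Mon 2033:Tue✓ 2034:Wed✓ 2035:Thu 2036:Sat 2037:Sun 2038:Mon 2039:Tue✓ 2040:Thu 2041:Fri
Years with five Wednesdays: 1994, 1995, 2000, 2005, 2006, 2011, 2016, 2017, 2022, 2023, 2028, 2033, 2034, 2039 → 14.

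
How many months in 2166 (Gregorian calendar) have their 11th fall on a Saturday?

Check the 11th of each month of 2166: Jan 11: Sat, Feb 11: Tue, Mar 11: Tue, Apr 11: Fri, May 11: Sun, Jun 11: Wed, Jul 11: Fri, Aug 11: Mon, Sep 11: Thu, Oct 11: Sat, Nov 11: Tue, Dec 11: Thu.
Saturday occurs in January, October — 2 months.

2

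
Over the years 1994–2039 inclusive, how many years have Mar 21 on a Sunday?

7

Track Mar 21's weekday year by year (advancing +1, or +2 across a Feb 29):
  1994: Mon  1995: Tue (+1)  1996: Thu (+2)  1997: Fri (+1)  1998: Sat (+1)
  1999: Sun (+1) ✓  2000: Tue (+2)  2001: Wed (+1)  2002: Thu (+1)  2003: Fri (+1)
  2004: Sun (+2) ✓  2005: Mon (+1)  2006: Tue (+1)  2007: Wed (+1)  … (18 more years) …
  2026: Sat (+1)  2027: Sun (+1) ✓  2028: Tue (+2)  2029: Wed (+1)  2030: Thu (+1)
  2031: Fri (+1)  2032: Sun (+2) ✓  2033: Mon (+1)  2034: Tue (+1)  2035: Wed (+1)
  2036: Fri (+2)  2037: Sat (+1)  2038: Sun (+1) ✓  2039: Mon (+1)
Sunday years: 1999, 2004, 2010, 2021, 2027, 2032, 2038 — 7 in total.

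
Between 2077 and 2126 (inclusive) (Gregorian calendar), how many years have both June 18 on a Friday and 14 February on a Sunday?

7

Check each year's weekday for June 18 and 14 February:
  2077: Fri/Sun ✓  2078: Sat/Mon  2079: Sun/Tue  2080: Tue/Wed  2081: Wed/Fri  2082: Thu/Sat  2083: Fri/Sun ✓  2084: Sun/Mon  2085: Mon/Wed  2086: Tue/Thu  2087: Wed/Fri  2088: Fri/Sat  2089: Sat/Mon  2090: Sun/Tue  …(22 more)…  2113: Sun/Tue  2114: Mon/Wed  2115: Tue/Thu  2116: Thu/Fri  2117: Fri/Sun ✓  2118: Sat/Mon  2119: Sun/Tue  2120: Tue/Wed  2121: Wed/Fri  2122: Thu/Sat  2123: Fri/Sun ✓  2124: Sun/Mon  2125: Mon/Wed  2126: Tue/Thu
Both conditions hold in: 2077, 2083, 2094, 2100, 2106, 2117, 2123 — 7.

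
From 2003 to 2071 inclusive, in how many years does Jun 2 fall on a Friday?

9

Track Jun 2's weekday year by year (advancing +1, or +2 across a Feb 29):
  2003: Mon  2004: Wed (+2)  2005: Thu (+1)  2006: Fri (+1) ✓  2007: Sat (+1)
  2008: Mon (+2)  2009: Tue (+1)  2010: Wed (+1)  2011: Thu (+1)  2012: Sat (+2)
  2013: Sun (+1)  2014: Mon (+1)  2015: Tue (+1)  2016: Thu (+2)  … (41 more years) …
  2058: Sun (+1)  2059: Mon (+1)  2060: Wed (+2)  2061: Thu (+1)  2062: Fri (+1) ✓
  2063: Sat (+1)  2064: Mon (+2)  2065: Tue (+1)  2066: Wed (+1)  2067: Thu (+1)
  2068: Sat (+2)  2069: Sun (+1)  2070: Mon (+1)  2071: Tue (+1)
Friday years: 2006, 2017, 2023, 2028, 2034, 2045, 2051, 2056, 2062 — 9 in total.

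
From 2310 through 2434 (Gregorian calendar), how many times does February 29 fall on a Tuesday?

5

Leap years in 2310–2434: 31 of them.
Feb 29 weekday advances by 5 (mod 7) from one leap year to the next four years later (or differs when a century non-leap intervenes).
Leap-day weekdays: 2312:Thu 2316:Tue✓ 2320:Sun 2324:Fri 2328:Wed 2332:Mon 2336:Sat 2340:Thu 2344:Tue✓ 2348:Sun 2352:Fri 2356:Wed 2360:Mon …(5 more)… 2384:Wed 2388:Mon 2392:Sat 2396:Thu 2400:Tue✓ 2404:Sun 2408:Fri 2412:Wed 2416:Mon 2420:Sat 2424:Thu 2428:Tue✓ 2432:Sun
Tuesday: 2316, 2344, 2372, 2400, 2428 → 5.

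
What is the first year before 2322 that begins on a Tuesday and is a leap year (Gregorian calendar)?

Jan 1 advances by 2 weekdays after a leap year and by 1 after a common year.
2322: Jan 1 is Sunday.
2321: Saturday
2320: Thursday (leap)
2319: Wednesday
2318: Tuesday
2317: Monday
2316: Saturday (leap)
2315: Friday
2314: Thursday
2313: Wednesday
2312: Monday (leap)
2311: Sunday
2310: Saturday
2309: Friday
2308: Wednesday (leap)
2307: Tuesday
2306: Monday
2305: Sunday
2304: Friday (leap)
2303: Thursday
2302: Wednesday
2301: Tuesday
2300: Monday
2299: Sunday
2298: Saturday
2297: Friday
2296: Wednesday (leap)
2295: Tuesday
2294: Monday
2293: Sunday
2292: Friday (leap)
2291: Thursday
2290: Wednesday
2289: Tuesday
2288: Sunday (leap)
2287: Saturday
2286: Friday
2285: Thursday
2284: Tuesday (leap)
2284 begins on a Tuesday and is a leap year.

2284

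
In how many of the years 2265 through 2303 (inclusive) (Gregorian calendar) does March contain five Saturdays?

17

March has 31 days; it has five Saturdays when Saturday falls among the first (month-length − 28) days — i.e. when March 1 is one of Saturday/Friday/Thursday.
March 1 by year: 2265:Wed 2266:Thu✓ 2267:Fri✓ 2268:Sun 2269:Mon 2270:Tue 2271:Wed 2272:Fri✓ 2273:Sat✓ 2274:Sun 2275:Mon 2276:Wed 2277:Thu✓ 2278:Fri✓ 2279:Sat✓ …(9 more)… 2289:Fri✓ 2290:Sat✓ 2291:Sun 2292:Tue 2293:Wed 2294:Thu✓ 2295:Fri✓ 2296:Sun 2297:Mon 2298:Tue 2299:Wed 2300:Thu✓ 2301:Fri✓ 2302:Sat✓ 2303:Sun
Years with five Saturdays: 2266, 2267, 2272, 2273, 2277, 2278, 2279, 2283, 2284, 2288, 2289, 2290, 2294, 2295, 2300, 2301, 2302 → 17.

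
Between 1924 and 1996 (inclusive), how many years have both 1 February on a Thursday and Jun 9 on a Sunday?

3

Check each year's weekday for 1 February and Jun 9:
  1924: Fri/Mon  1925: Sun/Tue  1926: Mon/Wed  1927: Tue/Thu  1928: Wed/Sat  1929: Fri/Sun  1930: Sat/Mon  1931: Sun/Tue  1932: Mon/Thu  1933: Wed/Fri  1934: Thu/Sat  1935: Fri/Sun  1936: Sat/Tue  1937: Mon/Wed  …(45 more)…  1983: Tue/Thu  1984: Wed/Sat  1985: Fri/Sun  1986: Sat/Mon  1987: Sun/Tue  1988: Mon/Thu  1989: Wed/Fri  1990: Thu/Sat  1991: Fri/Sun  1992: Sat/Tue  1993: Mon/Wed  1994: Tue/Thu  1995: Wed/Fri  1996: Thu/Sun ✓
Both conditions hold in: 1940, 1968, 1996 — 3.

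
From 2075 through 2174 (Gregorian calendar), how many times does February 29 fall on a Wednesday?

Leap years in 2075–2174: 24 of them.
Feb 29 weekday advances by 5 (mod 7) from one leap year to the next four years later (or differs when a century non-leap intervenes).
Leap-day weekdays: 2076:Sat 2080:Thu 2084:Tue 2088:Sun 2092:Fri 2096:Wed✓ 2104:Fri 2108:Wed✓ 2112:Mon 2116:Sat 2120:Thu 2124:Tue 2128:Sun 2132:Fri 2136:Wed✓ 2140:Mon 2144:Sat 2148:Thu 2152:Tue 2156:Sun 2160:Fri 2164:Wed✓ 2168:Mon 2172:Sat
Wednesday: 2096, 2108, 2136, 2164 → 4.

4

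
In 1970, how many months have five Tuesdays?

A month of length L has five Tuesdays iff its first Tuesday is on day ≤ L−28 (so day 1–3 in a 31-day month, 1–2 in a 30-day month, day 1 in a leap February).
Checking each month of 1970: Jan starts Thu (31d); Feb starts Sun (28d); Mar starts Sun (31d) ✓; Apr starts Wed (30d); May starts Fri (31d); Jun starts Mon (30d) ✓; Jul starts Wed (31d); Aug starts Sat (31d); Sep starts Tue (30d) ✓; Oct starts Thu (31d); Nov starts Sun (30d); Dec starts Tue (31d) ✓.
Five-Tuesday months: March, June, September, December → 4.

4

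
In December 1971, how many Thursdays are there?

5

December 1971 has 31 days and begins on Wednesday.
The first Thursday is December 2.
Thursdays fall on 2, 9, 16, 23, 30 — that's 5.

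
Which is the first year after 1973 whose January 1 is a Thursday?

1976

Jan 1 advances by 2 weekdays after a leap year and by 1 after a common year.
1973: Jan 1 is Monday.
1974: Tuesday
1975: Wednesday
1976: Thursday (leap)
1976 begins on a Thursday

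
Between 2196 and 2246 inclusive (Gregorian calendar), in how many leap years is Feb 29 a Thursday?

2

Leap years in 2196–2246: 12 of them.
Feb 29 weekday advances by 5 (mod 7) from one leap year to the next four years later (or differs when a century non-leap intervenes).
Leap-day weekdays: 2196:Mon 2204:Wed 2208:Mon 2212:Sat 2216:Thu✓ 2220:Tue 2224:Sun 2228:Fri 2232:Wed 2236:Mon 2240:Sat 2244:Thu✓
Thursday: 2216, 2244 → 2.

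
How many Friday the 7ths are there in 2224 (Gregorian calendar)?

1

Check the 7th of each month of 2224: Jan 7: Wed, Feb 7: Sat, Mar 7: Sun, Apr 7: Wed, May 7: Fri, Jun 7: Mon, Jul 7: Wed, Aug 7: Sat, Sep 7: Tue, Oct 7: Thu, Nov 7: Sun, Dec 7: Tue.
Friday occurs in May — 1 month.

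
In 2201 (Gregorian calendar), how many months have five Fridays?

4

A month of length L has five Fridays iff its first Friday is on day ≤ L−28 (so day 1–3 in a 31-day month, 1–2 in a 30-day month, day 1 in a leap February).
Checking each month of 2201: Jan starts Thu (31d) ✓; Feb starts Sun (28d); Mar starts Sun (31d); Apr starts Wed (30d); May starts Fri (31d) ✓; Jun starts Mon (30d); Jul starts Wed (31d) ✓; Aug starts Sat (31d); Sep starts Tue (30d); Oct starts Thu (31d) ✓; Nov starts Sun (30d); Dec starts Tue (31d).
Five-Friday months: January, May, July, October → 4.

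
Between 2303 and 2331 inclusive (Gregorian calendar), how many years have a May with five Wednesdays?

May has 31 days; it has five Wednesdays when Wednesday falls among the first (month-length − 28) days — i.e. when May 1 is one of Wednesday/Tuesday/Monday.
May 1 by year: 2303:Fri 2304:Sun 2305:Mon✓ 2306:Tue✓ 2307:Wed✓ 2308:Fri 2309:Sat 2310:Sun 2311:Mon✓ 2312:Wed✓ 2313:Thu 2314:Fri 2315:Sat 2316:Mon✓ 2317:Tue✓ 2318:Wed✓ 2319:Thu 2320:Sat 2321:Sun 2322:Mon✓ 2323:Tue✓ 2324:Thu 2325:Fri 2326:Sat 2327:Sun 2328:Tue✓ 2329:Wed✓ 2330:Thu 2331:Fri
Years with five Wednesdays: 2305, 2306, 2307, 2311, 2312, 2316, 2317, 2318, 2322, 2323, 2328, 2329 → 12.

12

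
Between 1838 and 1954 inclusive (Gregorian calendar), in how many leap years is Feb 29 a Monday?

Leap years in 1838–1954: 28 of them.
Feb 29 weekday advances by 5 (mod 7) from one leap year to the next four years later (or differs when a century non-leap intervenes).
Leap-day weekdays: 1840:Sat 1844:Thu 1848:Tue 1852:Sun 1856:Fri 1860:Wed 1864:Mon✓ 1868:Sat 1872:Thu 1876:Tue 1880:Sun 1884:Fri 1888:Wed 1892:Mon✓ 1896:Sat 1904:Mon✓ 1908:Sat 1912:Thu 1916:Tue 1920:Sun 1924:Fri 1928:Wed 1932:Mon✓ 1936:Sat 1940:Thu 1944:Tue 1948:Sun 1952:Fri
Monday: 1864, 1892, 1904, 1932 → 4.

4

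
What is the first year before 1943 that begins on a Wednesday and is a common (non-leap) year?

Jan 1 advances by 2 weekdays after a leap year and by 1 after a common year.
1943: Jan 1 is Friday.
1942: Thursday
1941: Wednesday
1941 begins on a Wednesday and is a common year.

1941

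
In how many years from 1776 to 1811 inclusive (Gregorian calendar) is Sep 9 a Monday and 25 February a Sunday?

1

Check each year's weekday for Sep 9 and 25 February:
  1776: Mon/Sun ✓  1777: Tue/Tue  1778: Wed/Wed  1779: Thu/Thu  1780: Sat/Fri  1781: Sun/Sun  1782: Mon/Mon  1783: Tue/Tue  1784: Thu/Wed  1785: Fri/Fri  1786: Sat/Sat  1787: Sun/Sun  1788: Tue/Mon  1789: Wed/Wed  …(8 more)…  1798: Sun/Sun  1799: Mon/Mon  1800: Tue/Tue  1801: Wed/Wed  1802: Thu/Thu  1803: Fri/Fri  1804: Sun/Sat  1805: Mon/Mon  1806: Tue/Tue  1807: Wed/Wed  1808: Fri/Thu  1809: Sat/Sat  1810: Sun/Sun  1811: Mon/Mon
Both conditions hold in: 1776 — 1.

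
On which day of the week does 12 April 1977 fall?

Tuesday

January 1, 1977 is a Saturday.
April 12 is day 102 of the year, i.e. 101 days after Jan 1.
101 mod 7 = 3, so advance 3 weekdays from Saturday: Tuesday.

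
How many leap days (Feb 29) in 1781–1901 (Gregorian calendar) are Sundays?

Leap years in 1781–1901: 28 of them.
Feb 29 weekday advances by 5 (mod 7) from one leap year to the next four years later (or differs when a century non-leap intervenes).
Leap-day weekdays: 1784:Sun✓ 1788:Fri 1792:Wed 1796:Mon 1804:Wed 1808:Mon 1812:Sat 1816:Thu 1820:Tue 1824:Sun✓ 1828:Fri 1832:Wed 1836:Mon 1840:Sat 1844:Thu 1848:Tue 1852:Sun✓ 1856:Fri 1860:Wed 1864:Mon 1868:Sat 1872:Thu 1876:Tue 1880:Sun✓ 1884:Fri 1888:Wed 1892:Mon 1896:Sat
Sunday: 1784, 1824, 1852, 1880 → 4.

4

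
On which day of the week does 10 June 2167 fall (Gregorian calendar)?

January 1, 2167 is a Thursday.
June 10 is day 161 of the year, i.e. 160 days after Jan 1.
160 mod 7 = 6, so advance 6 weekdays from Thursday: Wednesday.

Wednesday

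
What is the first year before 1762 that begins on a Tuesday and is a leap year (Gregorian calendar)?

Jan 1 advances by 2 weekdays after a leap year and by 1 after a common year.
1762: Jan 1 is Friday.
1761: Thursday
1760: Tuesday (leap)
1760 begins on a Tuesday and is a leap year.

1760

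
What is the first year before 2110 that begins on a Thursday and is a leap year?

Jan 1 advances by 2 weekdays after a leap year and by 1 after a common year.
2110: Jan 1 is Wednesday.
2109: Tuesday
2108: Sunday (leap)
2107: Saturday
2106: Friday
2105: Thursday
2104: Tuesday (leap)
2103: Monday
2102: Sunday
2101: Saturday
2100: Friday
2099: Thursday
2098: Wednesday
2097: Tuesday
2096: Sunday (leap)
2095: Saturday
2094: Friday
2093: Thursday
2092: Tuesday (leap)
2091: Monday
2090: Sunday
2089: Saturday
2088: Thursday (leap)
2088 begins on a Thursday and is a leap year.

2088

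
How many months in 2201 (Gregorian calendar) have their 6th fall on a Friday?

3

Check the 6th of each month of 2201: Jan 6: Tue, Feb 6: Fri, Mar 6: Fri, Apr 6: Mon, May 6: Wed, Jun 6: Sat, Jul 6: Mon, Aug 6: Thu, Sep 6: Sun, Oct 6: Tue, Nov 6: Fri, Dec 6: Sun.
Friday occurs in February, March, November — 3 months.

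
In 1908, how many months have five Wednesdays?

A month of length L has five Wednesdays iff its first Wednesday is on day ≤ L−28 (so day 1–3 in a 31-day month, 1–2 in a 30-day month, day 1 in a leap February).
Checking each month of 1908: Jan starts Wed (31d) ✓; Feb starts Sat (29d); Mar starts Sun (31d); Apr starts Wed (30d) ✓; May starts Fri (31d); Jun starts Mon (30d); Jul starts Wed (31d) ✓; Aug starts Sat (31d); Sep starts Tue (30d) ✓; Oct starts Thu (31d); Nov starts Sun (30d); Dec starts Tue (31d) ✓.
Five-Wednesday months: January, April, July, September, December → 5.

5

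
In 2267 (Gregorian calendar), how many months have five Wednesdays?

4

A month of length L has five Wednesdays iff its first Wednesday is on day ≤ L−28 (so day 1–3 in a 31-day month, 1–2 in a 30-day month, day 1 in a leap February).
Checking each month of 2267: Jan starts Tue (31d) ✓; Feb starts Fri (28d); Mar starts Fri (31d); Apr starts Mon (30d); May starts Wed (31d) ✓; Jun starts Sat (30d); Jul starts Mon (31d) ✓; Aug starts Thu (31d); Sep starts Sun (30d); Oct starts Tue (31d) ✓; Nov starts Fri (30d); Dec starts Sun (31d).
Five-Wednesday months: January, May, July, October → 4.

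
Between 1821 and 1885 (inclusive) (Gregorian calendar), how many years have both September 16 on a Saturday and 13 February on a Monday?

Check each year's weekday for September 16 and 13 February:
  1821: Sun/Tue  1822: Mon/Wed  1823: Tue/Thu  1824: Thu/Fri  1825: Fri/Sun  1826: Sat/Mon ✓  1827: Sun/Tue  1828: Tue/Wed  1829: Wed/Fri  1830: Thu/Sat  1831: Fri/Sun  1832: Sun/Mon  1833: Mon/Wed  1834: Tue/Thu  …(37 more)…  1872: Mon/Tue  1873: Tue/Thu  1874: Wed/Fri  1875: Thu/Sat  1876: Sat/Sun  1877: Sun/Tue  1878: Mon/Wed  1879: Tue/Thu  1880: Thu/Fri  1881: Fri/Sun  1882: Sat/Mon ✓  1883: Sun/Tue  1884: Tue/Wed  1885: Wed/Fri
Both conditions hold in: 1826, 1837, 1843, 1854, 1865, 1871, 1882 — 7.

7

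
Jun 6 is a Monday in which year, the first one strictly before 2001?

1994

From one year to the next, a fixed date's weekday advances by 1, or by 2 when a Feb 29 lies between the two dates.
2001: June 6 is Wednesday.
2000: Tuesday (−1)
1999: Sunday (−2)
1998: Saturday (−1)
1997: Friday (−1)
1996: Thursday (−1)
1995: Tuesday (−2)
1994: Monday (−1)
Jun 6 falls on a Monday in 1994.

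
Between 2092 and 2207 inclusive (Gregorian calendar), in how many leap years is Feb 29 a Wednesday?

Leap years in 2092–2207: 27 of them.
Feb 29 weekday advances by 5 (mod 7) from one leap year to the next four years later (or differs when a century non-leap intervenes).
Leap-day weekdays: 2092:Fri 2096:Wed✓ 2104:Fri 2108:Wed✓ 2112:Mon 2116:Sat 2120:Thu 2124:Tue 2128:Sun 2132:Fri 2136:Wed✓ 2140:Mon 2144:Sat 2148:Thu 2152:Tue 2156:Sun 2160:Fri 2164:Wed✓ 2168:Mon 2172:Sat 2176:Thu 2180:Tue 2184:Sun 2188:Fri 2192:Wed✓ 2196:Mon 2204:Wed✓
Wednesday: 2096, 2108, 2136, 2164, 2192, 2204 → 6.

6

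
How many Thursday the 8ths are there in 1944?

1

Check the 8th of each month of 1944: Jan 8: Sat, Feb 8: Tue, Mar 8: Wed, Apr 8: Sat, May 8: Mon, Jun 8: Thu, Jul 8: Sat, Aug 8: Tue, Sep 8: Fri, Oct 8: Sun, Nov 8: Wed, Dec 8: Fri.
Thursday occurs in June — 1 month.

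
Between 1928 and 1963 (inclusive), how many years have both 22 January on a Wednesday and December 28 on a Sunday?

Check each year's weekday for 22 January and December 28:
  1928: Sun/Fri  1929: Tue/Sat  1930: Wed/Sun ✓  1931: Thu/Mon  1932: Fri/Wed  1933: Sun/Thu  1934: Mon/Fri  1935: Tue/Sat  1936: Wed/Mon  1937: Fri/Tue  1938: Sat/Wed  1939: Sun/Thu  1940: Mon/Sat  1941: Wed/Sun ✓  …(8 more)…  1950: Sun/Thu  1951: Mon/Fri  1952: Tue/Sun  1953: Thu/Mon  1954: Fri/Tue  1955: Sat/Wed  1956: Sun/Fri  1957: Tue/Sat  1958: Wed/Sun ✓  1959: Thu/Mon  1960: Fri/Wed  1961: Sun/Thu  1962: Mon/Fri  1963: Tue/Sat
Both conditions hold in: 1930, 1941, 1947, 1958 — 4.

4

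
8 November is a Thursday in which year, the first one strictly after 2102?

2103

From one year to the next, a fixed date's weekday advances by 1, or by 2 when a Feb 29 lies between the two dates.
2102: November 8 is Wednesday.
2103: Thursday (+1)
8 November falls on a Thursday in 2103.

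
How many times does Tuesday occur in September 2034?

4

September 2034 has 30 days and begins on Friday.
The first Tuesday is September 5.
Tuesdays fall on 5, 12, 19, 26 — that's 4.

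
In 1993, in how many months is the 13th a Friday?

Check the 13th of each month of 1993: Jan 13: Wed, Feb 13: Sat, Mar 13: Sat, Apr 13: Tue, May 13: Thu, Jun 13: Sun, Jul 13: Tue, Aug 13: Fri, Sep 13: Mon, Oct 13: Wed, Nov 13: Sat, Dec 13: Mon.
Friday occurs in August — 1 month.

1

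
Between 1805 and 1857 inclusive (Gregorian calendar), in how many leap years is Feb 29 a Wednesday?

1

Leap years in 1805–1857: 13 of them.
Feb 29 weekday advances by 5 (mod 7) from one leap year to the next four years later (or differs when a century non-leap intervenes).
Leap-day weekdays: 1808:Mon 1812:Sat 1816:Thu 1820:Tue 1824:Sun 1828:Fri 1832:Wed✓ 1836:Mon 1840:Sat 1844:Thu 1848:Tue 1852:Sun 1856:Fri
Wednesday: 1832 → 1.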